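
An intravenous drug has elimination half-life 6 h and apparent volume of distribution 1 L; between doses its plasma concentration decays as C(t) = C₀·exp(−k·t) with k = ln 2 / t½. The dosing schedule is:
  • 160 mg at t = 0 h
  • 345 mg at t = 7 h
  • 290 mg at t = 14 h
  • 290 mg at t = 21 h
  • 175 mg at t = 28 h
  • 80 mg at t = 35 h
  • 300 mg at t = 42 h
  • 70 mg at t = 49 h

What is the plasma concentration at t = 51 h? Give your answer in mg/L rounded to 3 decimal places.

k = ln 2 / 6 = 0.11552 per h
Dose 1 (160 mg at t=0 h): 160·exp(−0.11552·51) = 0.442 mg/L
Dose 2 (345 mg at t=7 h): 345·exp(−0.11552·44) = 2.139 mg/L
Dose 3 (290 mg at t=14 h): 290·exp(−0.11552·37) = 4.037 mg/L
Dose 4 (290 mg at t=21 h): 290·exp(−0.11552·30) = 9.063 mg/L
Dose 5 (175 mg at t=28 h): 175·exp(−0.11552·23) = 12.277 mg/L
Dose 6 (80 mg at t=35 h): 80·exp(−0.11552·16) = 12.599 mg/L
Dose 7 (300 mg at t=42 h): 300·exp(−0.11552·9) = 106.066 mg/L
Dose 8 (70 mg at t=49 h): 70·exp(−0.11552·2) = 55.559 mg/L
C(51) = 0.442 + 2.139 + 4.037 + 9.063 + 12.277 + 12.599 + 106.066 + 55.559 = 202.182 mg/L

202.182 mg/L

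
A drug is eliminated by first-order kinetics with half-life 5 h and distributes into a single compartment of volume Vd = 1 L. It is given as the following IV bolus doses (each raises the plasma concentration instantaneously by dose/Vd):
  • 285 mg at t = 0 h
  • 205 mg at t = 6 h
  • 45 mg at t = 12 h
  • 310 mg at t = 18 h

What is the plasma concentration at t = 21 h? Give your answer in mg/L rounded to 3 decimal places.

258.578 mg/L

k = ln 2 / 5 = 0.13863 per h
Dose 1 (285 mg at t=0 h): 285·exp(−0.13863·21) = 15.507 mg/L
Dose 2 (205 mg at t=6 h): 205·exp(−0.13863·15) = 25.625 mg/L
Dose 3 (45 mg at t=12 h): 45·exp(−0.13863·9) = 12.923 mg/L
Dose 4 (310 mg at t=18 h): 310·exp(−0.13863·3) = 204.524 mg/L
C(21) = 15.507 + 25.625 + 12.923 + 204.524 = 258.578 mg/L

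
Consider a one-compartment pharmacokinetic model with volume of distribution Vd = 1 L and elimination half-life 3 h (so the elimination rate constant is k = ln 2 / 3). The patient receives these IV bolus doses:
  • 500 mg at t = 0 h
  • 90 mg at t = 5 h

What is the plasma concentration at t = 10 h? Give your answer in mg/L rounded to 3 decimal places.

k = ln 2 / 3 = 0.23105 per h
Dose 1 (500 mg at t=0 h): 500·exp(−0.23105·10) = 49.606 mg/L
Dose 2 (90 mg at t=5 h): 90·exp(−0.23105·5) = 28.348 mg/L
C(10) = 49.606 + 28.348 = 77.955 mg/L

77.955 mg/L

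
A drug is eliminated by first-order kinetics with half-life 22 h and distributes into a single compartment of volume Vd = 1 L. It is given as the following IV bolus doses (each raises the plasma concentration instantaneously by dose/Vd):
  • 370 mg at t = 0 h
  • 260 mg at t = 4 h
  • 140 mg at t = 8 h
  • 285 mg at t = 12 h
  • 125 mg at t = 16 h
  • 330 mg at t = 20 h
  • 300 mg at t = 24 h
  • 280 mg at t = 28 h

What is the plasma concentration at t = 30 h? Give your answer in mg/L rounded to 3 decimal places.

1322.486 mg/L

k = ln 2 / 22 = 0.03151 per h
Dose 1 (370 mg at t=0 h): 370·exp(−0.03151·30) = 143.783 mg/L
Dose 2 (260 mg at t=4 h): 260·exp(−0.03151·26) = 114.607 mg/L
Dose 3 (140 mg at t=8 h): 140·exp(−0.03151·22) = 70.000 mg/L
Dose 4 (285 mg at t=12 h): 285·exp(−0.03151·18) = 161.640 mg/L
Dose 5 (125 mg at t=16 h): 125·exp(−0.03151·14) = 80.417 mg/L
Dose 6 (330 mg at t=20 h): 330·exp(−0.03151·10) = 240.814 mg/L
Dose 7 (300 mg at t=24 h): 300·exp(−0.03151·6) = 248.326 mg/L
Dose 8 (280 mg at t=28 h): 280·exp(−0.03151·2) = 262.901 mg/L
C(30) = 143.783 + 114.607 + 70.000 + 161.640 + 80.417 + 240.814 + 248.326 + 262.901 = 1322.486 mg/L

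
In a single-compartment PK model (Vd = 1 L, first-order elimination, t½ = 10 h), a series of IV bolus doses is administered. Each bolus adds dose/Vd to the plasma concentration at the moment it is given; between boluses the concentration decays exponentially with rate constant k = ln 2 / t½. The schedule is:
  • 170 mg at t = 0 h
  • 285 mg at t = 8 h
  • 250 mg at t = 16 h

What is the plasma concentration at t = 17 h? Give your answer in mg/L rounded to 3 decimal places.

k = ln 2 / 10 = 0.06931 per h
Dose 1 (170 mg at t=0 h): 170·exp(−0.06931·17) = 52.324 mg/L
Dose 2 (285 mg at t=8 h): 285·exp(−0.06931·9) = 152.728 mg/L
Dose 3 (250 mg at t=16 h): 250·exp(−0.06931·1) = 233.258 mg/L
C(17) = 52.324 + 152.728 + 233.258 = 438.310 mg/L

438.310 mg/L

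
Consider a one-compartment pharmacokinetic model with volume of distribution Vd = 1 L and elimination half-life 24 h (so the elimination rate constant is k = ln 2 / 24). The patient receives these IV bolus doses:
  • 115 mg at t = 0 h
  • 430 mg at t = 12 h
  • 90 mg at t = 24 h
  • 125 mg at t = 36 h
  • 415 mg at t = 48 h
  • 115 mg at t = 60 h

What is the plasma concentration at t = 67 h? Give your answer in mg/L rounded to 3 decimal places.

515.172 mg/L

k = ln 2 / 24 = 0.02888 per h
Dose 1 (115 mg at t=0 h): 115·exp(−0.02888·67) = 16.608 mg/L
Dose 2 (430 mg at t=12 h): 430·exp(−0.02888·55) = 87.823 mg/L
Dose 3 (90 mg at t=24 h): 90·exp(−0.02888·43) = 25.995 mg/L
Dose 4 (125 mg at t=36 h): 125·exp(−0.02888·31) = 51.060 mg/L
Dose 5 (415 mg at t=48 h): 415·exp(−0.02888·19) = 239.736 mg/L
Dose 6 (115 mg at t=60 h): 115·exp(−0.02888·7) = 93.950 mg/L
C(67) = 16.608 + 87.823 + 25.995 + 51.060 + 239.736 + 93.950 = 515.172 mg/L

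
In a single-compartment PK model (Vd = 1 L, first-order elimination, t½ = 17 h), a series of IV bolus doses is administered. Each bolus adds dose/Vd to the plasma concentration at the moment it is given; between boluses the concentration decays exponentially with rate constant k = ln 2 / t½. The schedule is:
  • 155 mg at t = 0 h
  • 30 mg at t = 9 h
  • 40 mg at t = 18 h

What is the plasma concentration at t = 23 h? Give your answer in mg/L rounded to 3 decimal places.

110.256 mg/L

k = ln 2 / 17 = 0.04077 per h
Dose 1 (155 mg at t=0 h): 155·exp(−0.04077·23) = 60.681 mg/L
Dose 2 (30 mg at t=9 h): 30·exp(−0.04077·14) = 16.952 mg/L
Dose 3 (40 mg at t=18 h): 40·exp(−0.04077·5) = 32.623 mg/L
C(23) = 60.681 + 16.952 + 32.623 = 110.256 mg/L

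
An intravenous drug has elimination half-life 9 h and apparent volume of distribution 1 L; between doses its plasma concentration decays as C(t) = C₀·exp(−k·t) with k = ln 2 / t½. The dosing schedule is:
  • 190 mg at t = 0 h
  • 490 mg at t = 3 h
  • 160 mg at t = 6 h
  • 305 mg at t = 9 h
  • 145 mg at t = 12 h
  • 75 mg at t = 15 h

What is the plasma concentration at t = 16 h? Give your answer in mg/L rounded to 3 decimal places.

663.415 mg/L

k = ln 2 / 9 = 0.07702 per h
Dose 1 (190 mg at t=0 h): 190·exp(−0.07702·16) = 55.410 mg/L
Dose 2 (490 mg at t=3 h): 490·exp(−0.07702·13) = 180.042 mg/L
Dose 3 (160 mg at t=6 h): 160·exp(−0.07702·10) = 74.070 mg/L
Dose 4 (305 mg at t=9 h): 305·exp(−0.07702·7) = 177.896 mg/L
Dose 5 (145 mg at t=12 h): 145·exp(−0.07702·4) = 106.556 mg/L
Dose 6 (75 mg at t=15 h): 75·exp(−0.07702·1) = 69.441 mg/L
C(16) = 55.410 + 180.042 + 74.070 + 177.896 + 106.556 + 69.441 = 663.415 mg/L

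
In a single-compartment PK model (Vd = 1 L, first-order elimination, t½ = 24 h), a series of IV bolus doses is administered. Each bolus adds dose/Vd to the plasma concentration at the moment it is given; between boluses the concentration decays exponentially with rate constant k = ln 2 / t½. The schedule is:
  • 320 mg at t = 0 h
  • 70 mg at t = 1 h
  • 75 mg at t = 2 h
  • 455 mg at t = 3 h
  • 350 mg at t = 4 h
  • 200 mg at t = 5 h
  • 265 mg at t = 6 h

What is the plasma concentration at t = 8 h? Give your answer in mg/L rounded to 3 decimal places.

k = ln 2 / 24 = 0.02888 per h
Dose 1 (320 mg at t=0 h): 320·exp(−0.02888·8) = 253.984 mg/L
Dose 2 (70 mg at t=1 h): 70·exp(−0.02888·7) = 57.187 mg/L
Dose 3 (75 mg at t=2 h): 75·exp(−0.02888·6) = 63.067 mg/L
Dose 4 (455 mg at t=3 h): 455·exp(−0.02888·5) = 393.819 mg/L
Dose 5 (350 mg at t=4 h): 350·exp(−0.02888·4) = 311.815 mg/L
Dose 6 (200 mg at t=5 h): 200·exp(−0.02888·3) = 183.401 mg/L
Dose 7 (265 mg at t=6 h): 265·exp(−0.02888·2) = 250.127 mg/L
C(8) = 253.984 + 57.187 + 63.067 + 393.819 + 311.815 + 183.401 + 250.127 = 1513.400 mg/L

1513.400 mg/L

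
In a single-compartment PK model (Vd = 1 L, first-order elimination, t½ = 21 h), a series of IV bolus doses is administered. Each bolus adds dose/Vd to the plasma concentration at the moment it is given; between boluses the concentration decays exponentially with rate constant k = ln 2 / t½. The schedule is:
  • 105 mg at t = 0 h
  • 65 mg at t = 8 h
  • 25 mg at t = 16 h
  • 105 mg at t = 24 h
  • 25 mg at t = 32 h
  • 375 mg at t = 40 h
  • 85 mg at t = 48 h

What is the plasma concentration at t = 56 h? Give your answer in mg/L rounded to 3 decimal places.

370.798 mg/L

k = ln 2 / 21 = 0.03301 per h
Dose 1 (105 mg at t=0 h): 105·exp(−0.03301·56) = 16.536 mg/L
Dose 2 (65 mg at t=8 h): 65·exp(−0.03301·48) = 13.330 mg/L
Dose 3 (25 mg at t=16 h): 25·exp(−0.03301·40) = 6.677 mg/L
Dose 4 (105 mg at t=24 h): 105·exp(−0.03301·32) = 36.515 mg/L
Dose 5 (25 mg at t=32 h): 25·exp(−0.03301·24) = 11.322 mg/L
Dose 6 (375 mg at t=40 h): 375·exp(−0.03301·16) = 221.144 mg/L
Dose 7 (85 mg at t=48 h): 85·exp(−0.03301·8) = 65.274 mg/L
C(56) = 16.536 + 13.330 + 6.677 + 36.515 + 11.322 + 221.144 + 65.274 = 370.798 mg/L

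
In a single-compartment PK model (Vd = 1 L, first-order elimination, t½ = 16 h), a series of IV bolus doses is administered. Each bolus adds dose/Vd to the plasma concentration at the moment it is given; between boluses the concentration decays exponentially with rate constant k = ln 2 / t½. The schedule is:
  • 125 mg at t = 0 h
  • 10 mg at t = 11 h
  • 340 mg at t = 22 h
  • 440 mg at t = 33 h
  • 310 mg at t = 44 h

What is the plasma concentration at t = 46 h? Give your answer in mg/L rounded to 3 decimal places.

674.247 mg/L

k = ln 2 / 16 = 0.04332 per h
Dose 1 (125 mg at t=0 h): 125·exp(−0.04332·46) = 17.039 mg/L
Dose 2 (10 mg at t=11 h): 10·exp(−0.04332·35) = 2.195 mg/L
Dose 3 (340 mg at t=22 h): 340·exp(−0.04332·24) = 120.208 mg/L
Dose 4 (440 mg at t=33 h): 440·exp(−0.04332·13) = 250.533 mg/L
Dose 5 (310 mg at t=44 h): 310·exp(−0.04332·2) = 284.271 mg/L
C(46) = 17.039 + 2.195 + 120.208 + 250.533 + 284.271 = 674.247 mg/L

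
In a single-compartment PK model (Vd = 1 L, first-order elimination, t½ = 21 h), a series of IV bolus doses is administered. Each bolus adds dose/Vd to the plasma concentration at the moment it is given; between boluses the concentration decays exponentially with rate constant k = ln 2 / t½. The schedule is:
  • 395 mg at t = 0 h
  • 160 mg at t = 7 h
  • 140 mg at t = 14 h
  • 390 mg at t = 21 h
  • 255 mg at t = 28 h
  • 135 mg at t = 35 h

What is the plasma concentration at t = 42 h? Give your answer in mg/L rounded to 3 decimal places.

k = ln 2 / 21 = 0.03301 per h
Dose 1 (395 mg at t=0 h): 395·exp(−0.03301·42) = 98.750 mg/L
Dose 2 (160 mg at t=7 h): 160·exp(−0.03301·35) = 50.397 mg/L
Dose 3 (140 mg at t=14 h): 140·exp(−0.03301·28) = 55.559 mg/L
Dose 4 (390 mg at t=21 h): 390·exp(−0.03301·21) = 195.000 mg/L
Dose 5 (255 mg at t=28 h): 255·exp(−0.03301·14) = 160.640 mg/L
Dose 6 (135 mg at t=35 h): 135·exp(−0.03301·7) = 107.150 mg/L
C(42) = 98.750 + 50.397 + 55.559 + 195.000 + 160.640 + 107.150 = 667.495 mg/L

667.495 mg/L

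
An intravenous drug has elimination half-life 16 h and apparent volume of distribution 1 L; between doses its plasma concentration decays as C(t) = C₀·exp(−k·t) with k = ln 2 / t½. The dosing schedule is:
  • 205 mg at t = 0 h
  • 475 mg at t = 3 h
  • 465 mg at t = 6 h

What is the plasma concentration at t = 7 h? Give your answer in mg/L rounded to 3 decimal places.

996.086 mg/L

k = ln 2 / 16 = 0.04332 per h
Dose 1 (205 mg at t=0 h): 205·exp(−0.04332·7) = 151.375 mg/L
Dose 2 (475 mg at t=3 h): 475·exp(−0.04332·4) = 399.426 mg/L
Dose 3 (465 mg at t=6 h): 465·exp(−0.04332·1) = 445.286 mg/L
C(7) = 151.375 + 399.426 + 445.286 = 996.086 mg/L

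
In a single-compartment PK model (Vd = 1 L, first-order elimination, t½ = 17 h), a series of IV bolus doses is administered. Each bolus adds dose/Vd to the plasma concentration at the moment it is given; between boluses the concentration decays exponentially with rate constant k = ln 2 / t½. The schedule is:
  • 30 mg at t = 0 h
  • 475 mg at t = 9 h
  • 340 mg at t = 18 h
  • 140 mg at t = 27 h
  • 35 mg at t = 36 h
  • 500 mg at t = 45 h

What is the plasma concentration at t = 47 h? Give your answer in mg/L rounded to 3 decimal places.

k = ln 2 / 17 = 0.04077 per h
Dose 1 (30 mg at t=0 h): 30·exp(−0.04077·47) = 4.414 mg/L
Dose 2 (475 mg at t=9 h): 475·exp(−0.04077·38) = 100.880 mg/L
Dose 3 (340 mg at t=18 h): 340·exp(−0.04077·29) = 104.221 mg/L
Dose 4 (140 mg at t=27 h): 140·exp(−0.04077·20) = 61.941 mg/L
Dose 5 (35 mg at t=36 h): 35·exp(−0.04077·11) = 22.350 mg/L
Dose 6 (500 mg at t=45 h): 500·exp(−0.04077·2) = 460.845 mg/L
C(47) = 4.414 + 100.880 + 104.221 + 61.941 + 22.350 + 460.845 = 754.651 mg/L

754.651 mg/L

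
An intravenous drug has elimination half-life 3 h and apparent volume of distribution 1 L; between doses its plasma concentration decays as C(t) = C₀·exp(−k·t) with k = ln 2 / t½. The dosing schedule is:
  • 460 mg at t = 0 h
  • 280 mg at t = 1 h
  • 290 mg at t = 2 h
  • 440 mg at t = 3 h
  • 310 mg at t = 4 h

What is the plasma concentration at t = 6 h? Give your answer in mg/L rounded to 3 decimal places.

k = ln 2 / 3 = 0.23105 per h
Dose 1 (460 mg at t=0 h): 460·exp(−0.23105·6) = 115.000 mg/L
Dose 2 (280 mg at t=1 h): 280·exp(−0.23105·5) = 88.194 mg/L
Dose 3 (290 mg at t=2 h): 290·exp(−0.23105·4) = 115.087 mg/L
Dose 4 (440 mg at t=3 h): 440·exp(−0.23105·3) = 220.000 mg/L
Dose 5 (310 mg at t=4 h): 310·exp(−0.23105·2) = 195.288 mg/L
C(6) = 115.000 + 88.194 + 115.087 + 220.000 + 195.288 = 733.569 mg/L

733.569 mg/L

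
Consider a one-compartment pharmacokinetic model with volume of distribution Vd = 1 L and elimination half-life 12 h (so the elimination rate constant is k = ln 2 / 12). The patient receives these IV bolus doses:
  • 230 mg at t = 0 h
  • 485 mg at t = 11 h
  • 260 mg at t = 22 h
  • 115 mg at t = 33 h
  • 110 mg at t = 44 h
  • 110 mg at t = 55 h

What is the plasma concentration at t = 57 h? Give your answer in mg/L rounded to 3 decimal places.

255.667 mg/L

k = ln 2 / 12 = 0.05776 per h
Dose 1 (230 mg at t=0 h): 230·exp(−0.05776·57) = 8.547 mg/L
Dose 2 (485 mg at t=11 h): 485·exp(−0.05776·46) = 34.025 mg/L
Dose 3 (260 mg at t=22 h): 260·exp(−0.05776·35) = 34.433 mg/L
Dose 4 (115 mg at t=33 h): 115·exp(−0.05776·24) = 28.750 mg/L
Dose 5 (110 mg at t=44 h): 110·exp(−0.05776·13) = 51.913 mg/L
Dose 6 (110 mg at t=55 h): 110·exp(−0.05776·2) = 97.999 mg/L
C(57) = 8.547 + 34.025 + 34.433 + 28.750 + 51.913 + 97.999 = 255.667 mg/L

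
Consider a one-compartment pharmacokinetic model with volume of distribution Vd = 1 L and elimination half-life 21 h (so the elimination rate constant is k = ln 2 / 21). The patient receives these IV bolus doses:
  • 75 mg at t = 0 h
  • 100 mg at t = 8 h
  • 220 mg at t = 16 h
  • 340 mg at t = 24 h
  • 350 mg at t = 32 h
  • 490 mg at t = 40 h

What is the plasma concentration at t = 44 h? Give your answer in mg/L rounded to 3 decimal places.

975.967 mg/L

k = ln 2 / 21 = 0.03301 per h
Dose 1 (75 mg at t=0 h): 75·exp(−0.03301·44) = 17.552 mg/L
Dose 2 (100 mg at t=8 h): 100·exp(−0.03301·36) = 30.475 mg/L
Dose 3 (220 mg at t=16 h): 220·exp(−0.03301·28) = 87.307 mg/L
Dose 4 (340 mg at t=24 h): 340·exp(−0.03301·20) = 175.705 mg/L
Dose 5 (350 mg at t=32 h): 350·exp(−0.03301·12) = 235.533 mg/L
Dose 6 (490 mg at t=40 h): 490·exp(−0.03301·4) = 429.395 mg/L
C(44) = 17.552 + 30.475 + 87.307 + 175.705 + 235.533 + 429.395 = 975.967 mg/L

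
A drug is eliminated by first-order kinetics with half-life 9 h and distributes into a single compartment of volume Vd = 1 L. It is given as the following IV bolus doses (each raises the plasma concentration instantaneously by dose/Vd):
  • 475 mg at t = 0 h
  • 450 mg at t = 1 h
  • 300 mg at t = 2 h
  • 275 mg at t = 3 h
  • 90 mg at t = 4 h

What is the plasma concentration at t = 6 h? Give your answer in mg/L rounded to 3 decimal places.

1121.289 mg/L

k = ln 2 / 9 = 0.07702 per h
Dose 1 (475 mg at t=0 h): 475·exp(−0.07702·6) = 299.231 mg/L
Dose 2 (450 mg at t=1 h): 450·exp(−0.07702·5) = 306.178 mg/L
Dose 3 (300 mg at t=2 h): 300·exp(−0.07702·4) = 220.460 mg/L
Dose 4 (275 mg at t=3 h): 275·exp(−0.07702·3) = 218.268 mg/L
Dose 5 (90 mg at t=4 h): 90·exp(−0.07702·2) = 77.152 mg/L
C(6) = 299.231 + 306.178 + 220.460 + 218.268 + 77.152 = 1121.289 mg/L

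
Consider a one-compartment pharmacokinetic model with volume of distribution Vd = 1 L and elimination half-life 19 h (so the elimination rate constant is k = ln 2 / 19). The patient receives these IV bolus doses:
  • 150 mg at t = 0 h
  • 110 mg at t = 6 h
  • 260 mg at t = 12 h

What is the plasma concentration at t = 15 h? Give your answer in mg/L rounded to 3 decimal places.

399.043 mg/L

k = ln 2 / 19 = 0.03648 per h
Dose 1 (150 mg at t=0 h): 150·exp(−0.03648·15) = 86.783 mg/L
Dose 2 (110 mg at t=6 h): 110·exp(−0.03648·9) = 79.214 mg/L
Dose 3 (260 mg at t=12 h): 260·exp(−0.03648·3) = 233.046 mg/L
C(15) = 86.783 + 79.214 + 233.046 = 399.043 mg/L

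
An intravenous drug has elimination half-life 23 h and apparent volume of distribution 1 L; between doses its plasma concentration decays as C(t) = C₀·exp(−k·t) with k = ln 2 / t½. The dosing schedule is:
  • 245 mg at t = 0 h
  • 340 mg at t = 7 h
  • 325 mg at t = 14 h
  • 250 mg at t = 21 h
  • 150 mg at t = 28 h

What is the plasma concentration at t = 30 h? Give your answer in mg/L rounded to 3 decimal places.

k = ln 2 / 23 = 0.03014 per h
Dose 1 (245 mg at t=0 h): 245·exp(−0.03014·30) = 99.202 mg/L
Dose 2 (340 mg at t=7 h): 340·exp(−0.03014·23) = 170.000 mg/L
Dose 3 (325 mg at t=14 h): 325·exp(−0.03014·16) = 200.665 mg/L
Dose 4 (250 mg at t=21 h): 250·exp(−0.03014·9) = 190.610 mg/L
Dose 5 (150 mg at t=28 h): 150·exp(−0.03014·2) = 141.226 mg/L
C(30) = 99.202 + 170.000 + 200.665 + 190.610 + 141.226 = 801.702 mg/L

801.702 mg/L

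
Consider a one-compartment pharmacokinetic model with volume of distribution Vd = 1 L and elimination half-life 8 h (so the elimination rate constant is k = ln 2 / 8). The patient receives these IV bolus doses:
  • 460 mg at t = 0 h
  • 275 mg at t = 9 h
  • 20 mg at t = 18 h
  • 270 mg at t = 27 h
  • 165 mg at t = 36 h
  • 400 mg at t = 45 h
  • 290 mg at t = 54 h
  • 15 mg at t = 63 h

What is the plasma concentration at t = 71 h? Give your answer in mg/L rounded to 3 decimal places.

k = ln 2 / 8 = 0.08664 per h
Dose 1 (460 mg at t=0 h): 460·exp(−0.08664·71) = 0.980 mg/L
Dose 2 (275 mg at t=9 h): 275·exp(−0.08664·62) = 1.277 mg/L
Dose 3 (20 mg at t=18 h): 20·exp(−0.08664·53) = 0.203 mg/L
Dose 4 (270 mg at t=27 h): 270·exp(−0.08664·44) = 5.966 mg/L
Dose 5 (165 mg at t=36 h): 165·exp(−0.08664·35) = 7.952 mg/L
Dose 6 (400 mg at t=45 h): 400·exp(−0.08664·26) = 42.045 mg/L
Dose 7 (290 mg at t=54 h): 290·exp(−0.08664·17) = 66.483 mg/L
Dose 8 (15 mg at t=63 h): 15·exp(−0.08664·8) = 7.500 mg/L
C(71) = 0.980 + 1.277 + 0.203 + 5.966 + 7.952 + 42.045 + 66.483 + 7.500 = 132.406 mg/L

132.406 mg/L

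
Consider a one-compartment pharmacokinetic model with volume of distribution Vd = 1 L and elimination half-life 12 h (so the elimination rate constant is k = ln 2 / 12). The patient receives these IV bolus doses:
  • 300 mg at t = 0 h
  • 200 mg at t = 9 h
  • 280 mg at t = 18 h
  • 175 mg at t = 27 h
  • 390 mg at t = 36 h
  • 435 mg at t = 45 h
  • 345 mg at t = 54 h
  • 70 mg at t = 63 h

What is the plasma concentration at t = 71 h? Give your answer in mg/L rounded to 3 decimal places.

359.285 mg/L

k = ln 2 / 12 = 0.05776 per h
Dose 1 (300 mg at t=0 h): 300·exp(−0.05776·71) = 4.966 mg/L
Dose 2 (200 mg at t=9 h): 200·exp(−0.05776·62) = 5.568 mg/L
Dose 3 (280 mg at t=18 h): 280·exp(−0.05776·53) = 13.110 mg/L
Dose 4 (175 mg at t=27 h): 175·exp(−0.05776·44) = 13.780 mg/L
Dose 5 (390 mg at t=36 h): 390·exp(−0.05776·35) = 51.649 mg/L
Dose 6 (435 mg at t=45 h): 435·exp(−0.05776·26) = 96.885 mg/L
Dose 7 (345 mg at t=54 h): 345·exp(−0.05776·17) = 129.229 mg/L
Dose 8 (70 mg at t=63 h): 70·exp(−0.05776·8) = 44.097 mg/L
C(71) = 4.966 + 5.568 + 13.110 + 13.780 + 51.649 + 96.885 + 129.229 + 44.097 = 359.285 mg/L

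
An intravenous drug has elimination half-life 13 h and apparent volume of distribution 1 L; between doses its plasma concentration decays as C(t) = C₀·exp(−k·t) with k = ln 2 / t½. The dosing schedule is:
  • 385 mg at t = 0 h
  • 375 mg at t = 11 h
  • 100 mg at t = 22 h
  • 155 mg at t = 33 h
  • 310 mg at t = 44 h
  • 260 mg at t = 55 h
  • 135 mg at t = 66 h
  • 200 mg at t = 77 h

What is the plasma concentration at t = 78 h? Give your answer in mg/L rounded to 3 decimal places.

423.345 mg/L

k = ln 2 / 13 = 0.05332 per h
Dose 1 (385 mg at t=0 h): 385·exp(−0.05332·78) = 6.016 mg/L
Dose 2 (375 mg at t=11 h): 375·exp(−0.05332·67) = 10.533 mg/L
Dose 3 (100 mg at t=22 h): 100·exp(−0.05332·56) = 5.050 mg/L
Dose 4 (155 mg at t=33 h): 155·exp(−0.05332·45) = 14.070 mg/L
Dose 5 (310 mg at t=44 h): 310·exp(−0.05332·34) = 50.589 mg/L
Dose 6 (260 mg at t=55 h): 260·exp(−0.05332·23) = 76.275 mg/L
Dose 7 (135 mg at t=66 h): 135·exp(−0.05332·12) = 71.197 mg/L
Dose 8 (200 mg at t=77 h): 200·exp(−0.05332·1) = 189.616 mg/L
C(78) = 6.016 + 10.533 + 5.050 + 14.070 + 50.589 + 76.275 + 71.197 + 189.616 = 423.345 mg/L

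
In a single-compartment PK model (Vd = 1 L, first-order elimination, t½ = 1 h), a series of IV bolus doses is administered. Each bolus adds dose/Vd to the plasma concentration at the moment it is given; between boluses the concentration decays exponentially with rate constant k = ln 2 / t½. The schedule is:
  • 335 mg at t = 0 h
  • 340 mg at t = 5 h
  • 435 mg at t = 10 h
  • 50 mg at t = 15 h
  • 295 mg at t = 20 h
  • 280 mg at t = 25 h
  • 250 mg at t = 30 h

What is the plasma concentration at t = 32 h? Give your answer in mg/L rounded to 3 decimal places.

k = ln 2 / 1 = 0.69315 per h
Dose 1 (335 mg at t=0 h): 335·exp(−0.69315·32) = 0.000 mg/L
Dose 2 (340 mg at t=5 h): 340·exp(−0.69315·27) = 0.000 mg/L
Dose 3 (435 mg at t=10 h): 435·exp(−0.69315·22) = 0.000 mg/L
Dose 4 (50 mg at t=15 h): 50·exp(−0.69315·17) = 0.000 mg/L
Dose 5 (295 mg at t=20 h): 295·exp(−0.69315·12) = 0.072 mg/L
Dose 6 (280 mg at t=25 h): 280·exp(−0.69315·7) = 2.188 mg/L
Dose 7 (250 mg at t=30 h): 250·exp(−0.69315·2) = 62.500 mg/L
C(32) = 0.000 + 0.000 + 0.000 + 0.000 + 0.072 + 2.188 + 62.500 = 64.760 mg/L

64.760 mg/L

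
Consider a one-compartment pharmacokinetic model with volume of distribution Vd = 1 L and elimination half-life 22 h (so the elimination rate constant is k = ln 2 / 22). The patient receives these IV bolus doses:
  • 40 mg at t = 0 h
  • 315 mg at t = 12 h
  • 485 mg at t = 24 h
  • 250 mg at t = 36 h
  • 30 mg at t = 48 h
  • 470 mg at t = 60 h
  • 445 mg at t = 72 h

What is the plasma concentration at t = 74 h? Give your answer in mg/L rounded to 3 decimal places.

957.835 mg/L

k = ln 2 / 22 = 0.03151 per h
Dose 1 (40 mg at t=0 h): 40·exp(−0.03151·74) = 3.886 mg/L
Dose 2 (315 mg at t=12 h): 315·exp(−0.03151·62) = 44.664 mg/L
Dose 3 (485 mg at t=24 h): 485·exp(−0.03151·50) = 100.365 mg/L
Dose 4 (250 mg at t=36 h): 250·exp(−0.03151·38) = 75.506 mg/L
Dose 5 (30 mg at t=48 h): 30·exp(−0.03151·26) = 13.224 mg/L
Dose 6 (470 mg at t=60 h): 470·exp(−0.03151·14) = 302.366 mg/L
Dose 7 (445 mg at t=72 h): 445·exp(−0.03151·2) = 417.824 mg/L
C(74) = 3.886 + 44.664 + 100.365 + 75.506 + 13.224 + 302.366 + 417.824 = 957.835 mg/L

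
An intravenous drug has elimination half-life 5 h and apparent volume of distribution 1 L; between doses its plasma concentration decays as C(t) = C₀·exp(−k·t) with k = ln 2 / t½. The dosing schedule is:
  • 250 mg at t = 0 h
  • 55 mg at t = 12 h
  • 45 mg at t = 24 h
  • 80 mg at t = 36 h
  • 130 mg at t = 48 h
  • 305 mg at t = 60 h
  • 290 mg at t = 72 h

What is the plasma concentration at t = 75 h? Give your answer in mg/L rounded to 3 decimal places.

k = ln 2 / 5 = 0.13863 per h
Dose 1 (250 mg at t=0 h): 250·exp(−0.13863·75) = 0.008 mg/L
Dose 2 (55 mg at t=12 h): 55·exp(−0.13863·63) = 0.009 mg/L
Dose 3 (45 mg at t=24 h): 45·exp(−0.13863·51) = 0.038 mg/L
Dose 4 (80 mg at t=36 h): 80·exp(−0.13863·39) = 0.359 mg/L
Dose 5 (130 mg at t=48 h): 130·exp(−0.13863·27) = 3.079 mg/L
Dose 6 (305 mg at t=60 h): 305·exp(−0.13863·15) = 38.125 mg/L
Dose 7 (290 mg at t=72 h): 290·exp(−0.13863·3) = 191.329 mg/L
C(75) = 0.008 + 0.009 + 0.038 + 0.359 + 3.079 + 38.125 + 191.329 = 232.946 mg/L

232.946 mg/L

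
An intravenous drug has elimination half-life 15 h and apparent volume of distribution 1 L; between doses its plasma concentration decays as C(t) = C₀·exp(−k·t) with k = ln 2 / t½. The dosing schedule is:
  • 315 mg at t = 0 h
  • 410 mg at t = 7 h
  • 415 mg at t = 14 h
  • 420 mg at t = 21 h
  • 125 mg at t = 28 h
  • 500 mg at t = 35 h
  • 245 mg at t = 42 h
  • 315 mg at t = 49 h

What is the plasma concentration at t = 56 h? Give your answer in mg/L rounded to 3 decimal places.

k = ln 2 / 15 = 0.04621 per h
Dose 1 (315 mg at t=0 h): 315·exp(−0.04621·56) = 23.685 mg/L
Dose 2 (410 mg at t=7 h): 410·exp(−0.04621·49) = 42.601 mg/L
Dose 3 (415 mg at t=14 h): 415·exp(−0.04621·42) = 59.589 mg/L
Dose 4 (420 mg at t=21 h): 420·exp(−0.04621·35) = 83.339 mg/L
Dose 5 (125 mg at t=28 h): 125·exp(−0.04621·28) = 34.276 mg/L
Dose 6 (500 mg at t=35 h): 500·exp(−0.04621·21) = 189.465 mg/L
Dose 7 (245 mg at t=42 h): 245·exp(−0.04621·14) = 128.294 mg/L
Dose 8 (315 mg at t=49 h): 315·exp(−0.04621·7) = 227.945 mg/L
C(56) = 23.685 + 42.601 + 59.589 + 83.339 + 34.276 + 189.465 + 128.294 + 227.945 = 789.192 mg/L

789.192 mg/L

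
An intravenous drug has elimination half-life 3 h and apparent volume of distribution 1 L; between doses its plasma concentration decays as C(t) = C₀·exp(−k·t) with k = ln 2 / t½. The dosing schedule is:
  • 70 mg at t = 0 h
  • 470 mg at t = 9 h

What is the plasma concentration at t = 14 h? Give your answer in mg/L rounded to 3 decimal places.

k = ln 2 / 3 = 0.23105 per h
Dose 1 (70 mg at t=0 h): 70·exp(−0.23105·14) = 2.756 mg/L
Dose 2 (470 mg at t=9 h): 470·exp(−0.23105·5) = 148.041 mg/L
C(14) = 2.756 + 148.041 = 150.797 mg/L

150.797 mg/L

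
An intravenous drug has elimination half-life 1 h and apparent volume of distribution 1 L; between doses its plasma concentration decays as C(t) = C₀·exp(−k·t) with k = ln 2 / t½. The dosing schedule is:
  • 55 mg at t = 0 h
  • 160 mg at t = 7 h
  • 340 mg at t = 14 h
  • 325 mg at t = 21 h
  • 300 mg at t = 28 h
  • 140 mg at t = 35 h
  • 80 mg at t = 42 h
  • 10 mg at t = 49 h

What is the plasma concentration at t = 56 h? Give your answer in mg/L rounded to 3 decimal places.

0.083 mg/L

k = ln 2 / 1 = 0.69315 per h
Dose 1 (55 mg at t=0 h): 55·exp(−0.69315·56) = 0.000 mg/L
Dose 2 (160 mg at t=7 h): 160·exp(−0.69315·49) = 0.000 mg/L
Dose 3 (340 mg at t=14 h): 340·exp(−0.69315·42) = 0.000 mg/L
Dose 4 (325 mg at t=21 h): 325·exp(−0.69315·35) = 0.000 mg/L
Dose 5 (300 mg at t=28 h): 300·exp(−0.69315·28) = 0.000 mg/L
Dose 6 (140 mg at t=35 h): 140·exp(−0.69315·21) = 0.000 mg/L
Dose 7 (80 mg at t=42 h): 80·exp(−0.69315·14) = 0.005 mg/L
Dose 8 (10 mg at t=49 h): 10·exp(−0.69315·7) = 0.078 mg/L
C(56) = 0.000 + 0.000 + 0.000 + 0.000 + 0.000 + 0.000 + 0.005 + 0.078 = 0.083 mg/L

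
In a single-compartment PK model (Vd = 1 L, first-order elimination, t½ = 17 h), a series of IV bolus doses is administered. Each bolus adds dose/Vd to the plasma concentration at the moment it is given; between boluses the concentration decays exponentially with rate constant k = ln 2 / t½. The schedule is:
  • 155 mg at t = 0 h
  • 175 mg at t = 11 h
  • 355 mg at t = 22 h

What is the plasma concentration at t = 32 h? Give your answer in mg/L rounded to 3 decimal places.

352.505 mg/L

k = ln 2 / 17 = 0.04077 per h
Dose 1 (155 mg at t=0 h): 155·exp(−0.04077·32) = 42.042 mg/L
Dose 2 (175 mg at t=11 h): 175·exp(−0.04077·21) = 74.332 mg/L
Dose 3 (355 mg at t=22 h): 355·exp(−0.04077·10) = 236.130 mg/L
C(32) = 42.042 + 74.332 + 236.130 = 352.505 mg/L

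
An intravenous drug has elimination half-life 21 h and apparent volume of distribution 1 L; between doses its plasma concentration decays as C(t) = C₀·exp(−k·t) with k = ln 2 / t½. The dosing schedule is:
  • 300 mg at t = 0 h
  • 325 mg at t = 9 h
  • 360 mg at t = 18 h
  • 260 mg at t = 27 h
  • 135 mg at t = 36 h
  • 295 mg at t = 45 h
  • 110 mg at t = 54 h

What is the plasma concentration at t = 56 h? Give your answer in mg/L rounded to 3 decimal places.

696.590 mg/L

k = ln 2 / 21 = 0.03301 per h
Dose 1 (300 mg at t=0 h): 300·exp(−0.03301·56) = 47.247 mg/L
Dose 2 (325 mg at t=9 h): 325·exp(−0.03301·47) = 68.889 mg/L
Dose 3 (360 mg at t=18 h): 360·exp(−0.03301·38) = 102.703 mg/L
Dose 4 (260 mg at t=27 h): 260·exp(−0.03301·29) = 99.831 mg/L
Dose 5 (135 mg at t=36 h): 135·exp(−0.03301·20) = 69.765 mg/L
Dose 6 (295 mg at t=45 h): 295·exp(−0.03301·11) = 205.182 mg/L
Dose 7 (110 mg at t=54 h): 110·exp(−0.03301·2) = 102.973 mg/L
C(56) = 47.247 + 68.889 + 102.703 + 99.831 + 69.765 + 205.182 + 102.973 = 696.590 mg/L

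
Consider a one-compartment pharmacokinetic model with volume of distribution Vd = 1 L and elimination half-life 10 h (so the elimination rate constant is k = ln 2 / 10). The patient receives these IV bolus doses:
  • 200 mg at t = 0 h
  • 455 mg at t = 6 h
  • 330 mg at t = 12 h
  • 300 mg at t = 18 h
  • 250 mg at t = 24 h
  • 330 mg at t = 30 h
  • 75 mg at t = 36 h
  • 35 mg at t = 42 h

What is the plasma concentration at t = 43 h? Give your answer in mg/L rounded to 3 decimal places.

k = ln 2 / 10 = 0.06931 per h
Dose 1 (200 mg at t=0 h): 200·exp(−0.06931·43) = 10.153 mg/L
Dose 2 (455 mg at t=6 h): 455·exp(−0.06931·37) = 35.011 mg/L
Dose 3 (330 mg at t=12 h): 330·exp(−0.06931·31) = 38.488 mg/L
Dose 4 (300 mg at t=18 h): 300·exp(−0.06931·25) = 53.033 mg/L
Dose 5 (250 mg at t=24 h): 250·exp(−0.06931·19) = 66.986 mg/L
Dose 6 (330 mg at t=30 h): 330·exp(−0.06931·13) = 134.022 mg/L
Dose 7 (75 mg at t=36 h): 75·exp(−0.06931·7) = 46.168 mg/L
Dose 8 (35 mg at t=42 h): 35·exp(−0.06931·1) = 32.656 mg/L
C(43) = 10.153 + 35.011 + 38.488 + 53.033 + 66.986 + 134.022 + 46.168 + 32.656 = 416.516 mg/L

416.516 mg/L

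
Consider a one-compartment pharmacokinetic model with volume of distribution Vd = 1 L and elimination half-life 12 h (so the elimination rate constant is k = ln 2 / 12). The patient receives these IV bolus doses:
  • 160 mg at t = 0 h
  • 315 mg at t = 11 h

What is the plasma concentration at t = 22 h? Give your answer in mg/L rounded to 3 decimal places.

211.764 mg/L

k = ln 2 / 12 = 0.05776 per h
Dose 1 (160 mg at t=0 h): 160·exp(−0.05776·22) = 44.898 mg/L
Dose 2 (315 mg at t=11 h): 315·exp(−0.05776·11) = 166.865 mg/L
C(22) = 44.898 + 166.865 = 211.764 mg/L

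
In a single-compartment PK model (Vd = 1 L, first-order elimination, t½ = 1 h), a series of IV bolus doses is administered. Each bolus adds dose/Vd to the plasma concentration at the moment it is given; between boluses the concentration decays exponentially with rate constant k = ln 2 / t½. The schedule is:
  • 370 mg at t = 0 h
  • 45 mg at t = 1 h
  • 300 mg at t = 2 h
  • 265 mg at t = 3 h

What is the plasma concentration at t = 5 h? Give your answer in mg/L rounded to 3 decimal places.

k = ln 2 / 1 = 0.69315 per h
Dose 1 (370 mg at t=0 h): 370·exp(−0.69315·5) = 11.562 mg/L
Dose 2 (45 mg at t=1 h): 45·exp(−0.69315·4) = 2.812 mg/L
Dose 3 (300 mg at t=2 h): 300·exp(−0.69315·3) = 37.500 mg/L
Dose 4 (265 mg at t=3 h): 265·exp(−0.69315·2) = 66.250 mg/L
C(5) = 11.562 + 2.812 + 37.500 + 66.250 = 118.125 mg/L

118.125 mg/L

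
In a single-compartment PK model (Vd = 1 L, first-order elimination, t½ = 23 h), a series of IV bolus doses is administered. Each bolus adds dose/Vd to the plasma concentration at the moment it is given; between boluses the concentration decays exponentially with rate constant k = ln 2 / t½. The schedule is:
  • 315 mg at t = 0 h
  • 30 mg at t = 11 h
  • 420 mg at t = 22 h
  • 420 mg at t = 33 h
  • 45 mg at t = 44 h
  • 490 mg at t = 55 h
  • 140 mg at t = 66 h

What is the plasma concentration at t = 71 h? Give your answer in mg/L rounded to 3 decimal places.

714.443 mg/L

k = ln 2 / 23 = 0.03014 per h
Dose 1 (315 mg at t=0 h): 315·exp(−0.03014·71) = 37.072 mg/L
Dose 2 (30 mg at t=11 h): 30·exp(−0.03014·60) = 4.918 mg/L
Dose 3 (420 mg at t=22 h): 420·exp(−0.03014·49) = 95.923 mg/L
Dose 4 (420 mg at t=33 h): 420·exp(−0.03014·38) = 133.627 mg/L
Dose 5 (45 mg at t=44 h): 45·exp(−0.03014·27) = 19.945 mg/L
Dose 6 (490 mg at t=55 h): 490·exp(−0.03014·16) = 302.541 mg/L
Dose 7 (140 mg at t=66 h): 140·exp(−0.03014·5) = 120.417 mg/L
C(71) = 37.072 + 4.918 + 95.923 + 133.627 + 19.945 + 302.541 + 120.417 = 714.443 mg/L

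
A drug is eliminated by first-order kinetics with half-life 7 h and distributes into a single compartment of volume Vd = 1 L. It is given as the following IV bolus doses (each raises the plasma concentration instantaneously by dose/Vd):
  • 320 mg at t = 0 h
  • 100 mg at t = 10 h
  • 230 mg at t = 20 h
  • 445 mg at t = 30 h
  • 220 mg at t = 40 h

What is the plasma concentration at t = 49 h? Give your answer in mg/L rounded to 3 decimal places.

k = ln 2 / 7 = 0.09902 per h
Dose 1 (320 mg at t=0 h): 320·exp(−0.09902·49) = 2.500 mg/L
Dose 2 (100 mg at t=10 h): 100·exp(−0.09902·39) = 2.103 mg/L
Dose 3 (230 mg at t=20 h): 230·exp(−0.09902·29) = 13.020 mg/L
Dose 4 (445 mg at t=30 h): 445·exp(−0.09902·19) = 67.808 mg/L
Dose 5 (220 mg at t=40 h): 220·exp(−0.09902·9) = 90.237 mg/L
C(49) = 2.500 + 2.103 + 13.020 + 67.808 + 90.237 = 175.667 mg/L

175.667 mg/L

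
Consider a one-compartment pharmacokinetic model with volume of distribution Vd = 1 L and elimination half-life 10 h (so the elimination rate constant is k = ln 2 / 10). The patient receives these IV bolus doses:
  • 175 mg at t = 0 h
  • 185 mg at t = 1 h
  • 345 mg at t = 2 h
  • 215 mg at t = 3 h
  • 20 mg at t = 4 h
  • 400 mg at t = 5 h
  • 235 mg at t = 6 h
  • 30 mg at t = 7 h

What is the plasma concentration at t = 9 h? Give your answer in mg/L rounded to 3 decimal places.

1088.536 mg/L

k = ln 2 / 10 = 0.06931 per h
Dose 1 (175 mg at t=0 h): 175·exp(−0.06931·9) = 93.780 mg/L
Dose 2 (185 mg at t=1 h): 185·exp(−0.06931·8) = 106.255 mg/L
Dose 3 (345 mg at t=2 h): 345·exp(−0.06931·7) = 212.372 mg/L
Dose 4 (215 mg at t=3 h): 215·exp(−0.06931·6) = 141.847 mg/L
Dose 5 (20 mg at t=4 h): 20·exp(−0.06931·5) = 14.142 mg/L
Dose 6 (400 mg at t=5 h): 400·exp(−0.06931·4) = 303.143 mg/L
Dose 7 (235 mg at t=6 h): 235·exp(−0.06931·3) = 190.879 mg/L
Dose 8 (30 mg at t=7 h): 30·exp(−0.06931·2) = 26.117 mg/L
C(9) = 93.780 + 106.255 + 212.372 + 141.847 + 14.142 + 303.143 + 190.879 + 26.117 = 1088.536 mg/L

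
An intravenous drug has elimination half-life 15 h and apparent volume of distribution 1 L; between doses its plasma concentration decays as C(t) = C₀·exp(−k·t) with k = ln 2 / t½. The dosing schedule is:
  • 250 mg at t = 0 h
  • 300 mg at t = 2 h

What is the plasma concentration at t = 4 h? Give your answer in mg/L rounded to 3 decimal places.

481.326 mg/L

k = ln 2 / 15 = 0.04621 per h
Dose 1 (250 mg at t=0 h): 250·exp(−0.04621·4) = 207.809 mg/L
Dose 2 (300 mg at t=2 h): 300·exp(−0.04621·2) = 273.517 mg/L
C(4) = 207.809 + 273.517 = 481.326 mg/L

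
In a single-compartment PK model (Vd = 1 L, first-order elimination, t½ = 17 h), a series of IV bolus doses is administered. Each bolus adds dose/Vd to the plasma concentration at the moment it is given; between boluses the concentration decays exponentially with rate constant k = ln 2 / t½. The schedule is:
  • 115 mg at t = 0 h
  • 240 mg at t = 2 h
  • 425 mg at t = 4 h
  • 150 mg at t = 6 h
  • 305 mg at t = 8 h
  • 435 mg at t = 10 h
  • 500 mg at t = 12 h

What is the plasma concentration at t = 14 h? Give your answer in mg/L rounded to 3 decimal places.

k = ln 2 / 17 = 0.04077 per h
Dose 1 (115 mg at t=0 h): 115·exp(−0.04077·14) = 64.982 mg/L
Dose 2 (240 mg at t=2 h): 240·exp(−0.04077·12) = 147.136 mg/L
Dose 3 (425 mg at t=4 h): 425·exp(−0.04077·10) = 282.691 mg/L
Dose 4 (150 mg at t=6 h): 150·exp(−0.04077·8) = 108.251 mg/L
Dose 5 (305 mg at t=8 h): 305·exp(−0.04077·6) = 238.811 mg/L
Dose 6 (435 mg at t=10 h): 435·exp(−0.04077·4) = 369.538 mg/L
Dose 7 (500 mg at t=12 h): 500·exp(−0.04077·2) = 460.845 mg/L
C(14) = 64.982 + 147.136 + 282.691 + 108.251 + 238.811 + 369.538 + 460.845 = 1672.253 mg/L

1672.253 mg/L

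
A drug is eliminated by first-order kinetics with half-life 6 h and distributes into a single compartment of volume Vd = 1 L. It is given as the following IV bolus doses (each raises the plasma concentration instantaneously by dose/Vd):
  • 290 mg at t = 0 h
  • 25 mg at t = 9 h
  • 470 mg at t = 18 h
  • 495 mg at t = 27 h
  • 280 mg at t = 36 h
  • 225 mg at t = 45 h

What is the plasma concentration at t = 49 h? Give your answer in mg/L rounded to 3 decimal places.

257.423 mg/L

k = ln 2 / 6 = 0.11552 per h
Dose 1 (290 mg at t=0 h): 290·exp(−0.11552·49) = 1.009 mg/L
Dose 2 (25 mg at t=9 h): 25·exp(−0.11552·40) = 0.246 mg/L
Dose 3 (470 mg at t=18 h): 470·exp(−0.11552·31) = 13.085 mg/L
Dose 4 (495 mg at t=27 h): 495·exp(−0.11552·22) = 38.979 mg/L
Dose 5 (280 mg at t=36 h): 280·exp(−0.11552·13) = 62.363 mg/L
Dose 6 (225 mg at t=45 h): 225·exp(−0.11552·4) = 141.741 mg/L
C(49) = 1.009 + 0.246 + 13.085 + 38.979 + 62.363 + 141.741 = 257.423 mg/L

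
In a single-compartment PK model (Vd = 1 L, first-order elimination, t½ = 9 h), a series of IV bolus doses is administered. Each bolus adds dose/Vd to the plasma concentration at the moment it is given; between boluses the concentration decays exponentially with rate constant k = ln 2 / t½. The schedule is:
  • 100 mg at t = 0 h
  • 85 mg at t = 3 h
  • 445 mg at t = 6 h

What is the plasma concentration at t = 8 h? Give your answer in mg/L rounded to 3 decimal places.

493.310 mg/L

k = ln 2 / 9 = 0.07702 per h
Dose 1 (100 mg at t=0 h): 100·exp(−0.07702·8) = 54.003 mg/L
Dose 2 (85 mg at t=3 h): 85·exp(−0.07702·5) = 57.834 mg/L
Dose 3 (445 mg at t=6 h): 445·exp(−0.07702·2) = 381.474 mg/L
C(8) = 54.003 + 57.834 + 381.474 = 493.310 mg/L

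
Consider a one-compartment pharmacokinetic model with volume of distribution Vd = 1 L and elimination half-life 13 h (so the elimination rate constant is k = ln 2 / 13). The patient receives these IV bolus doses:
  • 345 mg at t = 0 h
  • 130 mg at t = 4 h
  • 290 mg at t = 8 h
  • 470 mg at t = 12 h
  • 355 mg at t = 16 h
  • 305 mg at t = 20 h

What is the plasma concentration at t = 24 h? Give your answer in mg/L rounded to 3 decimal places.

k = ln 2 / 13 = 0.05332 per h
Dose 1 (345 mg at t=0 h): 345·exp(−0.05332·24) = 95.956 mg/L
Dose 2 (130 mg at t=4 h): 130·exp(−0.05332·20) = 44.753 mg/L
Dose 3 (290 mg at t=8 h): 290·exp(−0.05332·16) = 123.566 mg/L
Dose 4 (470 mg at t=12 h): 470·exp(−0.05332·12) = 247.870 mg/L
Dose 5 (355 mg at t=16 h): 355·exp(−0.05332·8) = 231.728 mg/L
Dose 6 (305 mg at t=20 h): 305·exp(−0.05332·4) = 246.420 mg/L
C(24) = 95.956 + 44.753 + 123.566 + 247.870 + 231.728 + 246.420 = 990.293 mg/L

990.293 mg/L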